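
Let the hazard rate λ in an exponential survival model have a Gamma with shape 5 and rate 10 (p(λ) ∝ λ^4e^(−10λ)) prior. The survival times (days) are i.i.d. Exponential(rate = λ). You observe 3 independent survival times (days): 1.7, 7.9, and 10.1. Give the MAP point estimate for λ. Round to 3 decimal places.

λ̂_MAP = 0.236

The Exponential(rate=λ) likelihood is ∝ λ^n e^(−λΣtᵢ). Here n = 3 and Σtᵢ = 1.7 + 7.9 + 10.1 = 19.7.
Posterior ∝ λ^4e^(−10λ) · λ^3e^(−19.7λ) = λ^7e^(−29.7λ), i.e. Gamma(8, 29.7).
Mode = (a−1)/b = 7/29.7 ≈ 0.236.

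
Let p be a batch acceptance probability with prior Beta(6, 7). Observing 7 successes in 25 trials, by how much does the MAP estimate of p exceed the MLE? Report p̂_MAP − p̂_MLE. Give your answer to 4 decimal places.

Posterior is Beta(13, 25); MAP = (13−1)/(38−2) = 12/36 ≈ 0.33333.
MLE ignores the prior: p̂_MLE = k/n = 7/25 ≈ 0.28000.
Difference = 12/36 − 7/25 = 4/75 ≈ 0.0533.

MAP − MLE = 0.0533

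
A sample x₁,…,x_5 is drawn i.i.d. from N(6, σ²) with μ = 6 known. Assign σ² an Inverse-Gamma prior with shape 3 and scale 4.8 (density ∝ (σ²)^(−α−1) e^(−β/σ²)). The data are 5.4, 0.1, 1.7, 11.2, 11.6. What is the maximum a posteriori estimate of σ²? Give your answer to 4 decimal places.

σ̂²_MAP = 9.3585

Sum of squared deviations about the known mean: SS = (5.4−6)² + (0.1−6)² + (1.7−6)² + (11.2−6)² + (11.6−6)² = 112.06.
The Normal likelihood contributes (σ²)^(−n/2) exp(−SS/(2σ²)), so the posterior is Inverse-Gamma(α + n/2, β + SS/2) = Inverse-Gamma(5.5, 60.83).
The mode of Inverse-Gamma(a, b) is b/(a+1) = 60.83/6.5 ≈ 9.3585.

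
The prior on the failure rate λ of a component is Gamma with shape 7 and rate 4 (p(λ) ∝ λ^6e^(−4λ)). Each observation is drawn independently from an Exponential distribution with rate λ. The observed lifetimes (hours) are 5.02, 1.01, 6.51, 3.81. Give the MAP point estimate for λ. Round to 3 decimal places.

The Exponential(rate=λ) likelihood is ∝ λ^n e^(−λΣtᵢ). Here n = 4 and Σtᵢ = 5.02 + 1.01 + 6.51 + 3.81 = 16.35.
Posterior ∝ λ^6e^(−4λ) · λ^4e^(−16.35λ) = λ^10e^(−20.35λ), i.e. Gamma(11, 20.35).
Mode = (a−1)/b = 10/20.35 ≈ 0.491.

λ̂_MAP = 0.491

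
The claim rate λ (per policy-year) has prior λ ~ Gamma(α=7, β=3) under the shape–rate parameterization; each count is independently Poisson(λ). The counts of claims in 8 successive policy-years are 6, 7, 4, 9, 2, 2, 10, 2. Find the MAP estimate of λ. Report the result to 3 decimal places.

Σxᵢ = 6+7+4+9+2+2+10+2 = 42, with n = 8.
Posterior ∝ λ^6e^(−3λ) · λ^42e^(−8λ) = λ^48e^(−11λ), i.e. Gamma(shape=49, rate=11).
The mode of a Gamma(a, b) with a ≥ 1 (shape–rate) is (a−1)/b = 48/11 ≈ 4.364.

λ̂_MAP = 4.364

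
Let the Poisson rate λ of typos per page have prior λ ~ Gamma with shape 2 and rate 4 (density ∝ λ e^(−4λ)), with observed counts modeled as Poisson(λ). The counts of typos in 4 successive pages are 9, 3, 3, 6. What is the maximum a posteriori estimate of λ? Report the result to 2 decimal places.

λ̂_MAP = 2.75

Σxᵢ = 9+3+3+6 = 21, with n = 4.
Posterior ∝ λe^(−4λ) · λ^21e^(−4λ) = λ^22e^(−8λ), i.e. Gamma(shape=23, rate=8).
The mode of a Gamma(a, b) with a ≥ 1 (shape–rate) is (a−1)/b = 22/8 ≈ 2.75.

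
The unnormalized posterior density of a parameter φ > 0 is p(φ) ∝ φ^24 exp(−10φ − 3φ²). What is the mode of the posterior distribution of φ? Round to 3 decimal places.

φ̂_MAP = 1.333

ℓ'(φ) = 24/φ − 10 − 6φ. Setting this to zero and multiplying by φ: 6φ² + 10φ − 24 = 0.
φ = (−10 + √(10² + 4·6·24)) / (2·6) = (−10 + √676) / 12 = (−10 + 26)/12 = 4/3.
ℓ''(φ) = −24/φ² − 6 < 0, confirming a maximum.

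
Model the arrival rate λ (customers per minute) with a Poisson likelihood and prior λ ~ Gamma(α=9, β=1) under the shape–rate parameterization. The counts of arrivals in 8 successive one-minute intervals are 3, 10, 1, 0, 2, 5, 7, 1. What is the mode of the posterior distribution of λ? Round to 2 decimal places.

λ̂_MAP = 4.11

Σxᵢ = 3+10+1+0+2+5+7+1 = 29, with n = 8.
Posterior ∝ λ^8e^(−1λ) · λ^29e^(−8λ) = λ^37e^(−9λ), i.e. Gamma(shape=38, rate=9).
The mode of a Gamma(a, b) with a ≥ 1 (shape–rate) is (a−1)/b = 37/9 ≈ 4.11.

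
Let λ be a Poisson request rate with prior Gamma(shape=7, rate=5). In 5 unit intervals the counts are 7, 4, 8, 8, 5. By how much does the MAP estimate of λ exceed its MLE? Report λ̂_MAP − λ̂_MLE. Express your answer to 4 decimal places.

Σxᵢ = 32. Posterior is Gamma(39, 10); MAP = (39−1)/10 = 38/10 ≈ 3.80000.
MLE = x̄ = 32/5 ≈ 6.40000.
Difference = 38/10 − 32/5 = -13/5 ≈ -2.6000.

MAP − MLE = -2.6000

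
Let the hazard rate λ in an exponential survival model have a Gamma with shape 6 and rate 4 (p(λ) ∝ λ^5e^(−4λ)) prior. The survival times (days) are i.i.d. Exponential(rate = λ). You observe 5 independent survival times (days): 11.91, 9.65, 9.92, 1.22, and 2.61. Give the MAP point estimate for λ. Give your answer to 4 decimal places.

λ̂_MAP = 0.2544

The Exponential(rate=λ) likelihood is ∝ λ^n e^(−λΣtᵢ). Here n = 5 and Σtᵢ = 11.91 + 9.65 + 9.92 + 1.22 + 2.61 = 35.31.
Posterior ∝ λ^5e^(−4λ) · λ^5e^(−35.31λ) = λ^10e^(−39.31λ), i.e. Gamma(11, 39.31).
Mode = (a−1)/b = 10/39.31 ≈ 0.2544.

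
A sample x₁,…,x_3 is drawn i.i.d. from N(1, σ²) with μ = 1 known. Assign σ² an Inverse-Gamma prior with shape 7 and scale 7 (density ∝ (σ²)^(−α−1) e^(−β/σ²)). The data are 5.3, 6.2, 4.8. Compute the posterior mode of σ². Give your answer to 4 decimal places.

Sum of squared deviations about the known mean: SS = (5.3−1)² + (6.2−1)² + (4.8−1)² = 59.97.
The Normal likelihood contributes (σ²)^(−n/2) exp(−SS/(2σ²)), so the posterior is Inverse-Gamma(α + n/2, β + SS/2) = Inverse-Gamma(8.5, 36.985).
The mode of Inverse-Gamma(a, b) is b/(a+1) = 36.985/9.5 ≈ 3.8932.

σ̂²_MAP = 3.8932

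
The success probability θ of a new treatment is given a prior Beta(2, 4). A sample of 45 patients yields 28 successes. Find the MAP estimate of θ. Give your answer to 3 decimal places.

θ̂_MAP = 0.592

Prior: Beta(2, 4).
Data: 28 successes in 45 trials. The binomial likelihood contributes θ^28(1−θ)^17, so the posterior is Beta(2+28, 4+17) = Beta(30, 21).
For Beta(a, b) with a, b > 1 the mode is (a−1)/(a+b−2) = 29/49 ≈ 0.592.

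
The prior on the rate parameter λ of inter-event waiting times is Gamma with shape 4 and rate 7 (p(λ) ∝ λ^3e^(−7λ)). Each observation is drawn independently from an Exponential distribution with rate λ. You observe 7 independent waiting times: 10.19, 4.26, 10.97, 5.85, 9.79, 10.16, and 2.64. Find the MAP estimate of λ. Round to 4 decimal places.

λ̂_MAP = 0.1643

The Exponential(rate=λ) likelihood is ∝ λ^n e^(−λΣtᵢ). Here n = 7 and Σtᵢ = 10.19 + 4.26 + 10.97 + 5.85 + 9.79 + 10.16 + 2.64 = 53.86.
Posterior ∝ λ^3e^(−7λ) · λ^7e^(−53.86λ) = λ^10e^(−60.86λ), i.e. Gamma(11, 60.86).
Mode = (a−1)/b = 10/60.86 ≈ 0.1643.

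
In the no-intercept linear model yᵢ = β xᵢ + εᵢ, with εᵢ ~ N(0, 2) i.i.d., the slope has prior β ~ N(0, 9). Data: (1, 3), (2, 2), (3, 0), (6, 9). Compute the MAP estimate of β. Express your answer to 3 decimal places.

log p(β | y) = −Σ(yᵢ − βxᵢ)²/(2·2) − β²/(2·9) + const.
Setting the derivative to zero: Σxᵢ(yᵢ − βxᵢ)/2 − β/9 = 0, so β = Σxᵢyᵢ / (Σxᵢ² + σ²/τ²).
Σxᵢyᵢ = 1·3 + 2·2 + 3·0 + 6·9 = 61; Σxᵢ² = 50; σ²/τ² = 2/9.
β̂_MAP = 61 / (50 + 2/9) = 61/(452/9) = 549/452 ≈ 1.215.

β̂_MAP = 1.215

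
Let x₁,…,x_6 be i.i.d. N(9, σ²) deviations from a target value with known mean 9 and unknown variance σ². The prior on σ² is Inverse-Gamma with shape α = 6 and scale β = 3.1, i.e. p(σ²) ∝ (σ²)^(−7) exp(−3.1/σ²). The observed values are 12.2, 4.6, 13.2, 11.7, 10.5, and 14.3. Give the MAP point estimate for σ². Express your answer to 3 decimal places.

Sum of squared deviations about the known mean: SS = (12.2−9)² + (4.6−9)² + (13.2−9)² + (11.7−9)² + (10.5−9)² + (14.3−9)² = 84.87.
The Normal likelihood contributes (σ²)^(−n/2) exp(−SS/(2σ²)), so the posterior is Inverse-Gamma(α + n/2, β + SS/2) = Inverse-Gamma(9, 45.535).
The mode of Inverse-Gamma(a, b) is b/(a+1) = 45.535/10 ≈ 4.554.

σ̂²_MAP = 4.554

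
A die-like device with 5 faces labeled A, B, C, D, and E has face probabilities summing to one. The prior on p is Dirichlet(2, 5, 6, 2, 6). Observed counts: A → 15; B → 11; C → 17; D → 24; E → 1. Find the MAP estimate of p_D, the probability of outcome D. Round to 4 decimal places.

MAP estimate of p_D = 0.2976

The posterior is Dirichlet(αᵢ + nᵢ) = Dirichlet(17, 16, 23, 26, 7).
For a Dirichlet(a₁,…,a_K) with all aᵢ > 1, the mode has j-th component (aⱼ − 1)/(Σaᵢ − K).
Here Σaᵢ = 89 and K = 5, so p_D = (26 − 1)/(89 − 5) = 25/84 ≈ 0.2976.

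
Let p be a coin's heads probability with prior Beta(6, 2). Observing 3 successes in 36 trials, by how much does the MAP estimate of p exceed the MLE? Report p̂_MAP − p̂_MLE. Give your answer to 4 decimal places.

MAP − MLE = 0.1071

Posterior is Beta(9, 35); MAP = (9−1)/(44−2) = 8/42 ≈ 0.19048.
MLE ignores the prior: p̂_MLE = k/n = 3/36 ≈ 0.08333.
Difference = 8/42 − 3/36 = 3/28 ≈ 0.1071.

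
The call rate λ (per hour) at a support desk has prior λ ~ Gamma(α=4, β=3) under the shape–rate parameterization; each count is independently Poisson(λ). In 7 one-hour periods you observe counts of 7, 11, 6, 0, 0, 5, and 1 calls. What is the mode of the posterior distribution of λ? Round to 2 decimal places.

λ̂_MAP = 3.30

Σxᵢ = 7+11+6+0+0+5+1 = 30, with n = 7.
Posterior ∝ λ^3e^(−3λ) · λ^30e^(−7λ) = λ^33e^(−10λ), i.e. Gamma(shape=34, rate=10).
The mode of a Gamma(a, b) with a ≥ 1 (shape–rate) is (a−1)/b = 33/10 ≈ 3.30.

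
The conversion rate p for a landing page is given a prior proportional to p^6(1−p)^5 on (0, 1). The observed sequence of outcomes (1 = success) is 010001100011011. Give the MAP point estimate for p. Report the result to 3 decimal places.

p̂_MAP = 0.500

The prior density ∝ p^6(1−p)^5 is the kernel of Beta(7, 6).
Data: 7 successes in 15 trials (from the sequence). The binomial likelihood contributes p^7(1−p)^8, so the posterior is Beta(7+7, 6+8) = Beta(14, 14).
For Beta(a, b) with a, b > 1 the mode is (a−1)/(a+b−2) = 13/26 ≈ 0.500.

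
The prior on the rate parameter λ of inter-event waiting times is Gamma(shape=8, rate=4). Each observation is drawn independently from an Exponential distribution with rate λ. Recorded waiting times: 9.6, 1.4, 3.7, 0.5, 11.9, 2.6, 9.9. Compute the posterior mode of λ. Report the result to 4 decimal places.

λ̂_MAP = 0.3211

The Exponential(rate=λ) likelihood is ∝ λ^n e^(−λΣtᵢ). Here n = 7 and Σtᵢ = 9.6 + 1.4 + 3.7 + 0.5 + 11.9 + 2.6 + 9.9 = 39.6.
Posterior ∝ λ^7e^(−4λ) · λ^7e^(−39.6λ) = λ^14e^(−43.6λ), i.e. Gamma(15, 43.6).
Mode = (a−1)/b = 14/43.6 ≈ 0.3211.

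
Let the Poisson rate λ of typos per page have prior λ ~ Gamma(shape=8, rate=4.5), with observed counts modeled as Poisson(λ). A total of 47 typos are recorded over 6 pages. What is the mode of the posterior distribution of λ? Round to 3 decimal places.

λ̂_MAP = 5.143

Σxᵢ = 47, n = 6.
Posterior ∝ λ^7e^(−4.5λ) · λ^47e^(−6λ) = λ^54e^(−10.5λ), i.e. Gamma(shape=55, rate=10.5).
The mode of a Gamma(a, b) with a ≥ 1 (shape–rate) is (a−1)/b = 54/10.5 ≈ 5.143.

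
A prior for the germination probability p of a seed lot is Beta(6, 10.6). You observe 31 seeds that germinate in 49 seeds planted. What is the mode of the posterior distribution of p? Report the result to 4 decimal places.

Prior: Beta(6, 10.6).
Data: 31 successes in 49 trials. The binomial likelihood contributes p^31(1−p)^18, so the posterior is Beta(6+31, 10.6+18) = Beta(37, 28.6).
For Beta(a, b) with a, b > 1 the mode is (a−1)/(a+b−2) = 36/63.6 ≈ 0.5660.

p̂_MAP = 0.5660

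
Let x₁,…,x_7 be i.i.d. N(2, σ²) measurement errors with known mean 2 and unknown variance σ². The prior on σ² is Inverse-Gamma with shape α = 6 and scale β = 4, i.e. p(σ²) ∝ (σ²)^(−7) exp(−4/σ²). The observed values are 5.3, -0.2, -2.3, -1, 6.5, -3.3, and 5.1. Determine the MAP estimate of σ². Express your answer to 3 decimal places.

σ̂²_MAP = 5.199

Sum of squared deviations about the known mean: SS = (5.3−2)² + (-0.2−2)² + (-2.3−2)² + (-1−2)² + (6.5−2)² + (-3.3−2)² + (5.1−2)² = 101.17.
The Normal likelihood contributes (σ²)^(−n/2) exp(−SS/(2σ²)), so the posterior is Inverse-Gamma(α + n/2, β + SS/2) = Inverse-Gamma(9.5, 54.585).
The mode of Inverse-Gamma(a, b) is b/(a+1) = 54.585/10.5 ≈ 5.199.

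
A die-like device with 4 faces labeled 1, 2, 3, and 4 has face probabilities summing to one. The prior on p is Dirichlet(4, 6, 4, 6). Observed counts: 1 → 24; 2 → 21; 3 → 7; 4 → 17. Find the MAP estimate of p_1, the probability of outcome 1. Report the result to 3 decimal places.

MAP estimate: 0.318

The posterior is Dirichlet(αᵢ + nᵢ) = Dirichlet(28, 27, 11, 23).
For a Dirichlet(a₁,…,a_K) with all aᵢ > 1, the mode has j-th component (aⱼ − 1)/(Σaᵢ − K).
Here Σaᵢ = 89 and K = 4, so p_1 = (28 − 1)/(89 − 4) = 27/85 ≈ 0.318.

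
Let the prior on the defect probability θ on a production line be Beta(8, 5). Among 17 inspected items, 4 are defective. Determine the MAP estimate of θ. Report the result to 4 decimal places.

Prior: Beta(8, 5).
Data: 4 successes in 17 trials. The binomial likelihood contributes θ^4(1−θ)^13, so the posterior is Beta(8+4, 5+13) = Beta(12, 18).
For Beta(a, b) with a, b > 1 the mode is (a−1)/(a+b−2) = 11/28 ≈ 0.3929.

θ̂_MAP = 0.3929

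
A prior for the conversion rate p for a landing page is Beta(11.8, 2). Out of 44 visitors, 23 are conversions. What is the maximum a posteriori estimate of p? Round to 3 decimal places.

Prior: Beta(11.8, 2).
Data: 23 successes in 44 trials. The binomial likelihood contributes p^23(1−p)^21, so the posterior is Beta(11.8+23, 2+21) = Beta(34.8, 23).
For Beta(a, b) with a, b > 1 the mode is (a−1)/(a+b−2) = 33.8/55.8 ≈ 0.606.

p̂_MAP = 0.606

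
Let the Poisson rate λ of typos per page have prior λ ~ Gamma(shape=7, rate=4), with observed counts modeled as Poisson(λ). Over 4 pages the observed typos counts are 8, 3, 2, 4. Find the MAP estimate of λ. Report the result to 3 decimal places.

Σxᵢ = 8+3+2+4 = 17, with n = 4.
Posterior ∝ λ^6e^(−4λ) · λ^17e^(−4λ) = λ^23e^(−8λ), i.e. Gamma(shape=24, rate=8).
The mode of a Gamma(a, b) with a ≥ 1 (shape–rate) is (a−1)/b = 23/8 ≈ 2.875.

λ̂_MAP = 2.875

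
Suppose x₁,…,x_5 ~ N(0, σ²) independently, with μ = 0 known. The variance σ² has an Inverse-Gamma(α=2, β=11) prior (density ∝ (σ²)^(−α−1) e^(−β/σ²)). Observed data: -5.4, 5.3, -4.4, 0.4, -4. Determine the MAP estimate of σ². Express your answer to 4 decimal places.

σ̂²_MAP = 10.4336

Sum of squared deviations about the known mean: SS = (-5.4−0)² + (5.3−0)² + (-4.4−0)² + (0.4−0)² + (-4−0)² = 92.77.
The Normal likelihood contributes (σ²)^(−n/2) exp(−SS/(2σ²)), so the posterior is Inverse-Gamma(α + n/2, β + SS/2) = Inverse-Gamma(4.5, 57.385).
The mode of Inverse-Gamma(a, b) is b/(a+1) = 57.385/5.5 ≈ 10.4336.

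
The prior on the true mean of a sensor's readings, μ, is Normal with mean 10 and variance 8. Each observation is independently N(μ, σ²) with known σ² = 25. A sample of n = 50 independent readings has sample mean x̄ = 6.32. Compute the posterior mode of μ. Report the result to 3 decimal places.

μ̂_MAP = 6.536

n = 50, x̄ = 6.32.
For a Normal prior and Normal likelihood with known variance, the posterior is Normal; its mode equals its mean, the precision-weighted average.
Prior precision 1/σ₀² = 1/8 = 0.125; data precision n/σ² = 50/25 = 2.
μ̂ = (0.125·10 + 2·6.32) / (0.125 + 2) = 13.89/2.125 = 2778/425 ≈ 6.536.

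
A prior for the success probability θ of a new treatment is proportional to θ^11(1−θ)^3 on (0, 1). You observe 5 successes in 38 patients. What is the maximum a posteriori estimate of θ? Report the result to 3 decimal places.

The prior density ∝ θ^11(1−θ)^3 is the kernel of Beta(12, 4).
Data: 5 successes in 38 trials. The binomial likelihood contributes θ^5(1−θ)^33, so the posterior is Beta(12+5, 4+33) = Beta(17, 37).
For Beta(a, b) with a, b > 1 the mode is (a−1)/(a+b−2) = 16/52 ≈ 0.308.

θ̂_MAP = 0.308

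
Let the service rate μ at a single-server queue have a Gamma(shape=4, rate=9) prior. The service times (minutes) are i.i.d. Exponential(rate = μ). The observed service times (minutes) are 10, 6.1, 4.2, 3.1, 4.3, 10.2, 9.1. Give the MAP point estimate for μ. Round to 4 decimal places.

μ̂_MAP = 0.1786

The Exponential(rate=μ) likelihood is ∝ μ^n e^(−μΣtᵢ). Here n = 7 and Σtᵢ = 10 + 6.1 + 4.2 + 3.1 + 4.3 + 10.2 + 9.1 = 47.
Posterior ∝ μ^3e^(−9μ) · μ^7e^(−47μ) = μ^10e^(−56μ), i.e. Gamma(11, 56).
Mode = (a−1)/b = 10/56 ≈ 0.1786.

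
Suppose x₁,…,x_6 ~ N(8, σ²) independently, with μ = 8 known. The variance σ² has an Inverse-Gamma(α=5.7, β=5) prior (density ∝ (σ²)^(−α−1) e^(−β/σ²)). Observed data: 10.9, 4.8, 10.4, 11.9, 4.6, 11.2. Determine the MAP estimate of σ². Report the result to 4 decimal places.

Sum of squared deviations about the known mean: SS = (10.9−8)² + (4.8−8)² + (10.4−8)² + (11.9−8)² + (4.6−8)² + (11.2−8)² = 61.42.
The Normal likelihood contributes (σ²)^(−n/2) exp(−SS/(2σ²)), so the posterior is Inverse-Gamma(α + n/2, β + SS/2) = Inverse-Gamma(8.7, 35.71).
The mode of Inverse-Gamma(a, b) is b/(a+1) = 35.71/9.7 ≈ 3.6814.

σ̂²_MAP = 3.6814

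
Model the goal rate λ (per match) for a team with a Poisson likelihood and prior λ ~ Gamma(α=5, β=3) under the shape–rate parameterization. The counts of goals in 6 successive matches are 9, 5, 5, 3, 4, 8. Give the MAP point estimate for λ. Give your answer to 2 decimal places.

λ̂_MAP = 4.22

Σxᵢ = 9+5+5+3+4+8 = 34, with n = 6.
Posterior ∝ λ^4e^(−3λ) · λ^34e^(−6λ) = λ^38e^(−9λ), i.e. Gamma(shape=39, rate=9).
The mode of a Gamma(a, b) with a ≥ 1 (shape–rate) is (a−1)/b = 38/9 ≈ 4.22.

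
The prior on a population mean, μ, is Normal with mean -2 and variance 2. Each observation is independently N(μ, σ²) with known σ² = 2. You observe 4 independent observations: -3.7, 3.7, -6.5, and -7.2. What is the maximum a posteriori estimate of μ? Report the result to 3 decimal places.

μ̂_MAP = -3.140

n = 4; x̄ = ((-3.7) + 3.7 + (-6.5) + (-7.2))/4 = -13.7/4 = -3.425.
For a Normal prior and Normal likelihood with known variance, the posterior is Normal; its mode equals its mean, the precision-weighted average.
Prior precision 1/σ₀² = 1/2 = 0.5; data precision n/σ² = 4/2 = 2.
μ̂ = (0.5·(-2) + 2·(-3.425)) / (0.5 + 2) = (-7.85)/2.5 = -3.140.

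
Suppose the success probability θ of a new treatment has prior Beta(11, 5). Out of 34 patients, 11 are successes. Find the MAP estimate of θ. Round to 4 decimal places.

θ̂_MAP = 0.4375

Prior: Beta(11, 5).
Data: 11 successes in 34 trials. The binomial likelihood contributes θ^11(1−θ)^23, so the posterior is Beta(11+11, 5+23) = Beta(22, 28).
For Beta(a, b) with a, b > 1 the mode is (a−1)/(a+b−2) = 21/48 ≈ 0.4375.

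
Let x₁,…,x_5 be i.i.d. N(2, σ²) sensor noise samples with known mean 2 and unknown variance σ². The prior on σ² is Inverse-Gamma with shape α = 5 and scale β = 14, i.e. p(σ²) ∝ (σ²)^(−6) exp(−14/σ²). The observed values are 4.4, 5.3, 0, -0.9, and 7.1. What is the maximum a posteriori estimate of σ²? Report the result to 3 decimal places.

Sum of squared deviations about the known mean: SS = (4.4−2)² + (5.3−2)² + (0−2)² + (-0.9−2)² + (7.1−2)² = 55.07.
The Normal likelihood contributes (σ²)^(−n/2) exp(−SS/(2σ²)), so the posterior is Inverse-Gamma(α + n/2, β + SS/2) = Inverse-Gamma(7.5, 41.535).
The mode of Inverse-Gamma(a, b) is b/(a+1) = 41.535/8.5 ≈ 4.886.

σ̂²_MAP = 4.886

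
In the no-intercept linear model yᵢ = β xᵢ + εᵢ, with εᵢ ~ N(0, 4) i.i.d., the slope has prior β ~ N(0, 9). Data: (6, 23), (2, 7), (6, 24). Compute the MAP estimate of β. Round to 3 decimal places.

log p(β | y) = −Σ(yᵢ − βxᵢ)²/(2·4) − β²/(2·9) + const.
Setting the derivative to zero: Σxᵢ(yᵢ − βxᵢ)/4 − β/9 = 0, so β = Σxᵢyᵢ / (Σxᵢ² + σ²/τ²).
Σxᵢyᵢ = 6·23 + 2·7 + 6·24 = 296; Σxᵢ² = 76; σ²/τ² = 4/9.
β̂_MAP = 296 / (76 + 4/9) = 296/(688/9) = 333/86 ≈ 3.872.

β̂_MAP = 3.872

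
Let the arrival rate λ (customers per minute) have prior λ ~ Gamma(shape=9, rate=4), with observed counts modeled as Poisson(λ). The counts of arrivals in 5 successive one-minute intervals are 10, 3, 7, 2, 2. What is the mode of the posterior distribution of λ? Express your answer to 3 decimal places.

Σxᵢ = 10+3+7+2+2 = 24, with n = 5.
Posterior ∝ λ^8e^(−4λ) · λ^24e^(−5λ) = λ^32e^(−9λ), i.e. Gamma(shape=33, rate=9).
The mode of a Gamma(a, b) with a ≥ 1 (shape–rate) is (a−1)/b = 32/9 ≈ 3.556.

λ̂_MAP = 3.556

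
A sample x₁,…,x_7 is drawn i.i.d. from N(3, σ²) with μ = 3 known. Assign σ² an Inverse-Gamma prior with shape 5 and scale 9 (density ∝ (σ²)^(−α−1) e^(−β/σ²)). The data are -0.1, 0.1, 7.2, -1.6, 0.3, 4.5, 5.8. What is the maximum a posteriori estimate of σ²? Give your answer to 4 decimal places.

Sum of squared deviations about the known mean: SS = (-0.1−3)² + (0.1−3)² + (7.2−3)² + (-1.6−3)² + (0.3−3)² + (4.5−3)² + (5.8−3)² = 74.2.
The Normal likelihood contributes (σ²)^(−n/2) exp(−SS/(2σ²)), so the posterior is Inverse-Gamma(α + n/2, β + SS/2) = Inverse-Gamma(8.5, 46.1).
The mode of Inverse-Gamma(a, b) is b/(a+1) = 46.1/9.5 ≈ 4.8526.

σ̂²_MAP = 4.8526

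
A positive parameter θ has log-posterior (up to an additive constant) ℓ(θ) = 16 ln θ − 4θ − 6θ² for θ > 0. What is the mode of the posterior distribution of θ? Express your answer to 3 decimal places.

ℓ'(θ) = 16/θ − 4 − 12θ. Setting this to zero and multiplying by θ: 12θ² + 4θ − 16 = 0.
θ = (−4 + √(4² + 4·12·16)) / (2·12) = (−4 + √784) / 24 = (−4 + 28)/24 = 1.
ℓ''(θ) = −16/θ² − 12 < 0, confirming a maximum.

θ̂_MAP = 1.000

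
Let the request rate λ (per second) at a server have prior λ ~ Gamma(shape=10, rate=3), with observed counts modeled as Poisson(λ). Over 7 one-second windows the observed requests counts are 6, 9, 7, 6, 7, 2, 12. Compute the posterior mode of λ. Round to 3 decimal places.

λ̂_MAP = 5.800

Σxᵢ = 6+9+7+6+7+2+12 = 49, with n = 7.
Posterior ∝ λ^9e^(−3λ) · λ^49e^(−7λ) = λ^58e^(−10λ), i.e. Gamma(shape=59, rate=10).
The mode of a Gamma(a, b) with a ≥ 1 (shape–rate) is (a−1)/b = 58/10 ≈ 5.800.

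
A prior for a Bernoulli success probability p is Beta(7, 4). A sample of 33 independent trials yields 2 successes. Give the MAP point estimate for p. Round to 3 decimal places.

Prior: Beta(7, 4).
Data: 2 successes in 33 trials. The binomial likelihood contributes p^2(1−p)^31, so the posterior is Beta(7+2, 4+31) = Beta(9, 35).
For Beta(a, b) with a, b > 1 the mode is (a−1)/(a+b−2) = 8/42 ≈ 0.190.

p̂_MAP = 0.190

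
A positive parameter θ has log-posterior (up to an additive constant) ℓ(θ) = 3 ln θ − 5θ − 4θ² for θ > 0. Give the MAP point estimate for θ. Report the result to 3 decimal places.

ℓ'(θ) = 3/θ − 5 − 8θ. Setting this to zero and multiplying by θ: 8θ² + 5θ − 3 = 0.
θ = (−5 + √(5² + 4·8·3)) / (2·8) = (−5 + √121) / 16 = (−5 + 11)/16 = 3/8.
ℓ''(θ) = −3/θ² − 8 < 0, confirming a maximum.

θ̂_MAP = 0.375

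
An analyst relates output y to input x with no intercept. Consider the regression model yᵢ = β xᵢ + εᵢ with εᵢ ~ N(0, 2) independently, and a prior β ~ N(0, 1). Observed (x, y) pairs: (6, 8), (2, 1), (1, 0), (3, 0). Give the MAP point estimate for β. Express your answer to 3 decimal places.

β̂_MAP = 0.962

log p(β | y) = −Σ(yᵢ − βxᵢ)²/(2·2) − β²/(2·1) + const.
Setting the derivative to zero: Σxᵢ(yᵢ − βxᵢ)/2 − β/1 = 0, so β = Σxᵢyᵢ / (Σxᵢ² + σ²/τ²).
Σxᵢyᵢ = 6·8 + 2·1 + 1·0 + 3·0 = 50; Σxᵢ² = 50; σ²/τ² = 2.
β̂_MAP = 50 / (50 + 2) = 50/52 ≈ 0.962.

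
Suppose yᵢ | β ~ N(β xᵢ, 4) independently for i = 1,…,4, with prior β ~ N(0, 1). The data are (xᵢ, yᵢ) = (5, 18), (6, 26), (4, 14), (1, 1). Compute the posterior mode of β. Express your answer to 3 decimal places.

log p(β | y) = −Σ(yᵢ − βxᵢ)²/(2·4) − β²/(2·1) + const.
Setting the derivative to zero: Σxᵢ(yᵢ − βxᵢ)/4 − β/1 = 0, so β = Σxᵢyᵢ / (Σxᵢ² + σ²/τ²).
Σxᵢyᵢ = 5·18 + 6·26 + 4·14 + 1·1 = 303; Σxᵢ² = 78; σ²/τ² = 4.
β̂_MAP = 303 / (78 + 4) = 303/82 ≈ 3.695.

β̂_MAP = 3.695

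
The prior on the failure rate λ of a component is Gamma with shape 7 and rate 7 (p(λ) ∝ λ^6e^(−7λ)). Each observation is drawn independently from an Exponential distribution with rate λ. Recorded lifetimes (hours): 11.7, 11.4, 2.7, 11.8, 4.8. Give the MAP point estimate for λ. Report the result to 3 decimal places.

λ̂_MAP = 0.223

The Exponential(rate=λ) likelihood is ∝ λ^n e^(−λΣtᵢ). Here n = 5 and Σtᵢ = 11.7 + 11.4 + 2.7 + 11.8 + 4.8 = 42.4.
Posterior ∝ λ^6e^(−7λ) · λ^5e^(−42.4λ) = λ^11e^(−49.4λ), i.e. Gamma(12, 49.4).
Mode = (a−1)/b = 11/49.4 ≈ 0.223.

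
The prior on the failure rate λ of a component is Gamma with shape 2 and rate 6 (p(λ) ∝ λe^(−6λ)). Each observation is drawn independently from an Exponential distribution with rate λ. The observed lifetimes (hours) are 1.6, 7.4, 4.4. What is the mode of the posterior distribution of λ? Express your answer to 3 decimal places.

λ̂_MAP = 0.206

The Exponential(rate=λ) likelihood is ∝ λ^n e^(−λΣtᵢ). Here n = 3 and Σtᵢ = 1.6 + 7.4 + 4.4 = 13.4.
Posterior ∝ λe^(−6λ) · λ^3e^(−13.4λ) = λ^4e^(−19.4λ), i.e. Gamma(5, 19.4).
Mode = (a−1)/b = 4/19.4 ≈ 0.206.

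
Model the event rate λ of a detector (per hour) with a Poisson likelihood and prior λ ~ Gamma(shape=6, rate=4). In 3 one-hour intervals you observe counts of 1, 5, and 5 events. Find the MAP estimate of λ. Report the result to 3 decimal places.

λ̂_MAP = 2.286

Σxᵢ = 1+5+5 = 11, with n = 3.
Posterior ∝ λ^5e^(−4λ) · λ^11e^(−3λ) = λ^16e^(−7λ), i.e. Gamma(shape=17, rate=7).
The mode of a Gamma(a, b) with a ≥ 1 (shape–rate) is (a−1)/b = 16/7 ≈ 2.286.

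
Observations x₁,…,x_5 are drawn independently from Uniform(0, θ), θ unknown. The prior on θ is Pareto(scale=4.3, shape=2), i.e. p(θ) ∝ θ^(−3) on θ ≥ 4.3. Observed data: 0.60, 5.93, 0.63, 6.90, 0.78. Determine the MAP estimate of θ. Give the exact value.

The Uniform(0, θ) likelihood is θ^(−n) for θ ≥ max(xᵢ), zero otherwise. Here max(xᵢ) = 6.90.
Posterior ∝ θ^(−3) · θ^(−5) = θ^(−8) on θ ≥ max(4.3, 6.90) = 6.90.
This density is strictly decreasing in θ, so the posterior mode lies at the lower boundary of the support.

θ̂_MAP = 6.90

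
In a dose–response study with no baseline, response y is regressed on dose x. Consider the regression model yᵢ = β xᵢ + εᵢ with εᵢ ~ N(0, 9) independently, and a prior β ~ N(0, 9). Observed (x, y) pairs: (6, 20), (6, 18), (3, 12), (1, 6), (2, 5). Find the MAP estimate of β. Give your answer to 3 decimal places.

log p(β | y) = −Σ(yᵢ − βxᵢ)²/(2·9) − β²/(2·9) + const.
Setting the derivative to zero: Σxᵢ(yᵢ − βxᵢ)/9 − β/9 = 0, so β = Σxᵢyᵢ / (Σxᵢ² + σ²/τ²).
Σxᵢyᵢ = 6·20 + 6·18 + 3·12 + 1·6 + 2·5 = 280; Σxᵢ² = 86; σ²/τ² = 1.
β̂_MAP = 280 / (86 + 1) = 280/87 ≈ 3.218.

β̂_MAP = 3.218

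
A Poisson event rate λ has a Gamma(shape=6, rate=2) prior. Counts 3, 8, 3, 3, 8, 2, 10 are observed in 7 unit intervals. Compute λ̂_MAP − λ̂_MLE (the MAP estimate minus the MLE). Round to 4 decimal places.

Σxᵢ = 37. Posterior is Gamma(43, 9); MAP = (43−1)/9 = 42/9 ≈ 4.66667.
MLE = x̄ = 37/7 ≈ 5.28571.
Difference = 42/9 − 37/7 = -13/21 ≈ -0.6190.

MAP − MLE = -0.6190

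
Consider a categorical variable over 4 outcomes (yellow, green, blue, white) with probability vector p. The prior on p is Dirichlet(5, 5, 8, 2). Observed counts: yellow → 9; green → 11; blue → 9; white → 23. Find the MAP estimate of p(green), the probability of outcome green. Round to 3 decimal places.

The posterior is Dirichlet(αᵢ + nᵢ) = Dirichlet(14, 16, 17, 25).
For a Dirichlet(a₁,…,a_K) with all aᵢ > 1, the mode has j-th component (aⱼ − 1)/(Σaᵢ − K).
Here Σaᵢ = 72 and K = 4, so p(green) = (16 − 1)/(72 − 4) = 15/68 ≈ 0.221.

MAP estimate of p(green) = 0.221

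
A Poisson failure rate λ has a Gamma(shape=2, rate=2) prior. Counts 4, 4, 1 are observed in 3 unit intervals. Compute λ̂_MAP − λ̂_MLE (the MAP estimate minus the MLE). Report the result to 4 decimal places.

MAP − MLE = -1.0000

Σxᵢ = 9. Posterior is Gamma(11, 5); MAP = (11−1)/5 = 10/5 ≈ 2.00000.
MLE = x̄ = 9/3 ≈ 3.00000.
Difference = 10/5 − 9/3 = -1 ≈ -1.0000.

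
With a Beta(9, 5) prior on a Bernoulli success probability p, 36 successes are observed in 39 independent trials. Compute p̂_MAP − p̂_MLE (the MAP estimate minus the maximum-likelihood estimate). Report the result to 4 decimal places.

Posterior is Beta(45, 8); MAP = (45−1)/(53−2) = 44/51 ≈ 0.86275.
MLE ignores the prior: p̂_MLE = k/n = 36/39 ≈ 0.92308.
Difference = 44/51 − 36/39 = -40/663 ≈ -0.0603.

MAP − MLE = -0.0603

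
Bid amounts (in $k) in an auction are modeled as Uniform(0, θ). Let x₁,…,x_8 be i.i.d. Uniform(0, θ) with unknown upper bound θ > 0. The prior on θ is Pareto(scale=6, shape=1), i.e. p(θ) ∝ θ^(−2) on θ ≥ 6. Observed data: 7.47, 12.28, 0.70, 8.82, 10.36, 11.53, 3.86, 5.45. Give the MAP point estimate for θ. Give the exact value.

The Uniform(0, θ) likelihood is θ^(−n) for θ ≥ max(xᵢ), zero otherwise. Here max(xᵢ) = 12.28.
Posterior ∝ θ^(−2) · θ^(−8) = θ^(−10) on θ ≥ max(6, 12.28) = 12.28.
This density is strictly decreasing in θ, so the posterior mode lies at the lower boundary of the support.

θ̂_MAP = 12.28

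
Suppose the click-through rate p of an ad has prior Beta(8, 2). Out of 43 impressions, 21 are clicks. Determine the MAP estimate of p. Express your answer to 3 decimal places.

Prior: Beta(8, 2).
Data: 21 successes in 43 trials. The binomial likelihood contributes p^21(1−p)^22, so the posterior is Beta(8+21, 2+22) = Beta(29, 24).
For Beta(a, b) with a, b > 1 the mode is (a−1)/(a+b−2) = 28/51 ≈ 0.549.

p̂_MAP = 0.549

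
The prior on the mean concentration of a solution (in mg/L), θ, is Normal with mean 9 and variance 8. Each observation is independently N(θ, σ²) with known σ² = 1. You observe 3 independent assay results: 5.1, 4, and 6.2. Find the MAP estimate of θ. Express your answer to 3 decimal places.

θ̂_MAP = 5.256

n = 3; x̄ = (5.1 + 4 + 6.2)/3 = 15.3/3 = 5.1.
For a Normal prior and Normal likelihood with known variance, the posterior is Normal; its mode equals its mean, the precision-weighted average.
Prior precision 1/σ₀² = 1/8 = 0.125; data precision n/σ² = 3/1 = 3.
θ̂ = (0.125·9 + 3·5.1) / (0.125 + 3) = 16.425/3.125 = 5.256.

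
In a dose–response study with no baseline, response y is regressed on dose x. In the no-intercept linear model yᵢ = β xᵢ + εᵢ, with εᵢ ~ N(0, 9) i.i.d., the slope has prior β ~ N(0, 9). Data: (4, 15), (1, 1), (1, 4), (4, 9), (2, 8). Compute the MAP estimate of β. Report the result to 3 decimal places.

log p(β | y) = −Σ(yᵢ − βxᵢ)²/(2·9) − β²/(2·9) + const.
Setting the derivative to zero: Σxᵢ(yᵢ − βxᵢ)/9 − β/9 = 0, so β = Σxᵢyᵢ / (Σxᵢ² + σ²/τ²).
Σxᵢyᵢ = 4·15 + 1·1 + 1·4 + 4·9 + 2·8 = 117; Σxᵢ² = 38; σ²/τ² = 1.
β̂_MAP = 117 / (38 + 1) = 117/39 ≈ 3.000.

β̂_MAP = 3.000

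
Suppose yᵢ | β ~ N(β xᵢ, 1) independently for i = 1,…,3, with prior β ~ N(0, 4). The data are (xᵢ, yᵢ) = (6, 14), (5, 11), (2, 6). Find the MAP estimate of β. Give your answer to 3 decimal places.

β̂_MAP = 2.314

log p(β | y) = −Σ(yᵢ − βxᵢ)²/(2·1) − β²/(2·4) + const.
Setting the derivative to zero: Σxᵢ(yᵢ − βxᵢ)/1 − β/4 = 0, so β = Σxᵢyᵢ / (Σxᵢ² + σ²/τ²).
Σxᵢyᵢ = 6·14 + 5·11 + 2·6 = 151; Σxᵢ² = 65; σ²/τ² = 0.25.
β̂_MAP = 151 / (65 + 0.25) = 151/65.25 ≈ 2.314.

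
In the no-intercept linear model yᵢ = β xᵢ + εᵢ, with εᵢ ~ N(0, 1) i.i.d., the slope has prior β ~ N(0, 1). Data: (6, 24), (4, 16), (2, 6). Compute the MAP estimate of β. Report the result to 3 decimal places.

β̂_MAP = 3.860

log p(β | y) = −Σ(yᵢ − βxᵢ)²/(2·1) − β²/(2·1) + const.
Setting the derivative to zero: Σxᵢ(yᵢ − βxᵢ)/1 − β/1 = 0, so β = Σxᵢyᵢ / (Σxᵢ² + σ²/τ²).
Σxᵢyᵢ = 6·24 + 4·16 + 2·6 = 220; Σxᵢ² = 56; σ²/τ² = 1.
β̂_MAP = 220 / (56 + 1) = 220/57 ≈ 3.860.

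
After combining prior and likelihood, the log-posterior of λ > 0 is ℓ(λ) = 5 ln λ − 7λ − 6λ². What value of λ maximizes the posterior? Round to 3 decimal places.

λ̂_MAP = 0.417

ℓ'(λ) = 5/λ − 7 − 12λ. Setting this to zero and multiplying by λ: 12λ² + 7λ − 5 = 0.
λ = (−7 + √(7² + 4·12·5)) / (2·12) = (−7 + √289) / 24 = (−7 + 17)/24 = 5/12.
ℓ''(λ) = −5/λ² − 12 < 0, confirming a maximum.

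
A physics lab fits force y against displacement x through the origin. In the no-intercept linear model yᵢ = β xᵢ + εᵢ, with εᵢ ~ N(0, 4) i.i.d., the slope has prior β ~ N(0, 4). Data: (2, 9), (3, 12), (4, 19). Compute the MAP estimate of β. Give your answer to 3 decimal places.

β̂_MAP = 4.333

log p(β | y) = −Σ(yᵢ − βxᵢ)²/(2·4) − β²/(2·4) + const.
Setting the derivative to zero: Σxᵢ(yᵢ − βxᵢ)/4 − β/4 = 0, so β = Σxᵢyᵢ / (Σxᵢ² + σ²/τ²).
Σxᵢyᵢ = 2·9 + 3·12 + 4·19 = 130; Σxᵢ² = 29; σ²/τ² = 1.
β̂_MAP = 130 / (29 + 1) = 130/30 ≈ 4.333.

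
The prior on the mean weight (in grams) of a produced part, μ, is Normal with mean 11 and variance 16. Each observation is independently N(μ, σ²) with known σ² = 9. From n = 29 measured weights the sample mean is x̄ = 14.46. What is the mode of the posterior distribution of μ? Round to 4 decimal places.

μ̂_MAP = 14.3942

n = 29, x̄ = 14.46.
For a Normal prior and Normal likelihood with known variance, the posterior is Normal; its mode equals its mean, the precision-weighted average.
Prior precision 1/σ₀² = 1/16 = 0.0625; data precision n/σ² = 29/9.
μ̂ = (0.0625·11 + (29/9)·14.46) / (0.0625 + 29/9) = (56737/1200)/(473/144) = 170211/11825 ≈ 14.3942.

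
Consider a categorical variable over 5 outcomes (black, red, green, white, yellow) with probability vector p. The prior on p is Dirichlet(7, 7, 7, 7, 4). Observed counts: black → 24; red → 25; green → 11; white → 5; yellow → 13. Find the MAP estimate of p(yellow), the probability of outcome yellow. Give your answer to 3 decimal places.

The posterior is Dirichlet(αᵢ + nᵢ) = Dirichlet(31, 32, 18, 12, 17).
For a Dirichlet(a₁,…,a_K) with all aᵢ > 1, the mode has j-th component (aⱼ − 1)/(Σaᵢ − K).
Here Σaᵢ = 110 and K = 5, so p(yellow) = (17 − 1)/(110 − 5) = 16/105 ≈ 0.152.

MAP estimate of p(yellow) = 0.152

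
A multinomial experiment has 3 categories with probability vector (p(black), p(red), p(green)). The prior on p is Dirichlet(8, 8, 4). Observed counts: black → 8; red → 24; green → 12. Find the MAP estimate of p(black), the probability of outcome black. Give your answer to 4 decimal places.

MAP estimate of p(black) = 0.2459

The posterior is Dirichlet(αᵢ + nᵢ) = Dirichlet(16, 32, 16).
For a Dirichlet(a₁,…,a_K) with all aᵢ > 1, the mode has j-th component (aⱼ − 1)/(Σaᵢ − K).
Here Σaᵢ = 64 and K = 3, so p(black) = (16 − 1)/(64 − 3) = 15/61 ≈ 0.2459.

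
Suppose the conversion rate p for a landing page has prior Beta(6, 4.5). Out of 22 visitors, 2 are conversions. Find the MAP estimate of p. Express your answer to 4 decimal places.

Prior: Beta(6, 4.5).
Data: 2 successes in 22 trials. The binomial likelihood contributes p^2(1−p)^20, so the posterior is Beta(6+2, 4.5+20) = Beta(8, 24.5).
For Beta(a, b) with a, b > 1 the mode is (a−1)/(a+b−2) = 7/30.5 ≈ 0.2295.

p̂_MAP = 0.2295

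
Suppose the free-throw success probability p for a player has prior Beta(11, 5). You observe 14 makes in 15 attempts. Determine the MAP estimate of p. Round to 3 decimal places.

p̂_MAP = 0.828

Prior: Beta(11, 5).
Data: 14 successes in 15 trials. The binomial likelihood contributes p^14(1−p)^1, so the posterior is Beta(11+14, 5+1) = Beta(25, 6).
For Beta(a, b) with a, b > 1 the mode is (a−1)/(a+b−2) = 24/29 ≈ 0.828.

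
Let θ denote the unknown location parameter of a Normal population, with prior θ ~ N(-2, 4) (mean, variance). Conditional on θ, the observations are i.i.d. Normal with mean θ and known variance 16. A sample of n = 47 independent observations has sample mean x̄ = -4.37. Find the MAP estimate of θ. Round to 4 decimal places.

n = 47, x̄ = -4.37.
For a Normal prior and Normal likelihood with known variance, the posterior is Normal; its mode equals its mean, the precision-weighted average.
Prior precision 1/σ₀² = 1/4 = 0.25; data precision n/σ² = 47/16 = 2.9375.
θ̂ = (0.25·(-2) + 2.9375·(-4.37)) / (0.25 + 2.9375) = (-13.336875)/3.1875 = -7113/1700 ≈ -4.1841.

θ̂_MAP = -4.1841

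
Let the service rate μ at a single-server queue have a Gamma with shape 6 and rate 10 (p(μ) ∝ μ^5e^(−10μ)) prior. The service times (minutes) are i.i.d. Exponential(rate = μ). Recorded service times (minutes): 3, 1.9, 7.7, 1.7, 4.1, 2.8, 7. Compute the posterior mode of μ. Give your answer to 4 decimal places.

μ̂_MAP = 0.3141

The Exponential(rate=μ) likelihood is ∝ μ^n e^(−μΣtᵢ). Here n = 7 and Σtᵢ = 3 + 1.9 + 7.7 + 1.7 + 4.1 + 2.8 + 7 = 28.2.
Posterior ∝ μ^5e^(−10μ) · μ^7e^(−28.2μ) = μ^12e^(−38.2μ), i.e. Gamma(13, 38.2).
Mode = (a−1)/b = 12/38.2 ≈ 0.3141.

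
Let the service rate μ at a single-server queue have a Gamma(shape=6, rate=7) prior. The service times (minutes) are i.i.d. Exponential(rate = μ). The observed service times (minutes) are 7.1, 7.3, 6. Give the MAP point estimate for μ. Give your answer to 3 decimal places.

The Exponential(rate=μ) likelihood is ∝ μ^n e^(−μΣtᵢ). Here n = 3 and Σtᵢ = 7.1 + 7.3 + 6 = 20.4.
Posterior ∝ μ^5e^(−7μ) · μ^3e^(−20.4μ) = μ^8e^(−27.4μ), i.e. Gamma(9, 27.4).
Mode = (a−1)/b = 8/27.4 ≈ 0.292.

μ̂_MAP = 0.292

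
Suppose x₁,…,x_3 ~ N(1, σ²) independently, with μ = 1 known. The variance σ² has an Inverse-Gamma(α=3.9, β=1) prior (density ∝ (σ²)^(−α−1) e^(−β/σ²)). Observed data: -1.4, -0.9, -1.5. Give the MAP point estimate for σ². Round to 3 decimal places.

σ̂²_MAP = 1.377

Sum of squared deviations about the known mean: SS = (-1.4−1)² + (-0.9−1)² + (-1.5−1)² = 15.62.
The Normal likelihood contributes (σ²)^(−n/2) exp(−SS/(2σ²)), so the posterior is Inverse-Gamma(α + n/2, β + SS/2) = Inverse-Gamma(5.4, 8.81).
The mode of Inverse-Gamma(a, b) is b/(a+1) = 8.81/6.4 ≈ 1.377.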